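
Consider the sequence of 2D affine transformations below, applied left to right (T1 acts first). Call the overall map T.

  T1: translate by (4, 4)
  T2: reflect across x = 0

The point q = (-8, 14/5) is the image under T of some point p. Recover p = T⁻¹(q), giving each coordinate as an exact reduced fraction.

T1 = [1 0 4; 0 1 4; 0 0 1]
T2·T1 = [-1 0 -4; 0 1 4; 0 0 1]
det M = -1; M⁻¹ = [-1 0 -4; 0 1 -4; 0 0 1]
M⁻¹ · (-8, 14/5)ᵀ = (4, -6/5)ᵀ

p = (4, -6/5)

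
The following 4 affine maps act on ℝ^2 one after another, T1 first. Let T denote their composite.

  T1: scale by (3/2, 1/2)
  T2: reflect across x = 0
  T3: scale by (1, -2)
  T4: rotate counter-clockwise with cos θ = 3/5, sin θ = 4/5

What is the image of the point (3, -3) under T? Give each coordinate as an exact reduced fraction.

T(p) = (-51/10, -9/5)

T1 scale by (3/2, 1/2): (3, -3) → (9/2, -3/2)
T2 reflect across x = 0: (9/2, -3/2) → (-9/2, -3/2)
T3 scale by (1, -2): (-9/2, -3/2) → (-9/2, 3)
T4 rotate counter-clockwise with cos θ = 3/5, sin θ = 4/5: (-9/2, 3) → (-51/10, -9/5)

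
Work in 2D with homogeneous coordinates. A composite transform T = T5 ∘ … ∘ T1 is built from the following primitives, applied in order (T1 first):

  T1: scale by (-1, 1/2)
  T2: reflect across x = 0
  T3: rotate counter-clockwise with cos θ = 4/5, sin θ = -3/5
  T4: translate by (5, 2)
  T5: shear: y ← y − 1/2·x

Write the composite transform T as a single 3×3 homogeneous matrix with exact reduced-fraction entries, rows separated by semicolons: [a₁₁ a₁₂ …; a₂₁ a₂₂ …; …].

T = [4/5 3/10 5; -1 1/4 -1/2; 0 0 1]

T1 = [-1 0 0; 0 1/2 0; 0 0 1]
T2·T1 = [1 0 0; 0 1/2 0; 0 0 1]
T3·…·T1 = [4/5 3/10 0; -3/5 2/5 0; 0 0 1]
T4·…·T1 = [4/5 3/10 5; -3/5 2/5 2; 0 0 1]
T5·…·T1 = [4/5 3/10 5; -1 1/4 -1/2; 0 0 1]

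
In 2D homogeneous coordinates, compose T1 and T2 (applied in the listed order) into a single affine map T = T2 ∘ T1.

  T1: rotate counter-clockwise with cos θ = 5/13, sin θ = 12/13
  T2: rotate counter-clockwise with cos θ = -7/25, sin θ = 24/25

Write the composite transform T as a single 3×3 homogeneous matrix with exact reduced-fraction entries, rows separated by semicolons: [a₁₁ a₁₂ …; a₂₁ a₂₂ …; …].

T1 = [5/13 -12/13 0; 12/13 5/13 0; 0 0 1]
T2·T1 = [-323/325 -36/325 0; 36/325 -323/325 0; 0 0 1]

T = [-323/325 -36/325 0; 36/325 -323/325 0; 0 0 1]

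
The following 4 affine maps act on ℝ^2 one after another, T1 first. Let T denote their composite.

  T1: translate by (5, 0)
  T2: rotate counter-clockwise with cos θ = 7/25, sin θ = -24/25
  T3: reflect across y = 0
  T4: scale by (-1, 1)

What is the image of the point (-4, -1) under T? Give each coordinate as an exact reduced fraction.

T(p) = (17/25, 31/25)

T1 translate by (5, 0): (-4, -1) → (1, -1)
T2 rotate counter-clockwise with cos θ = 7/25, sin θ = -24/25: (1, -1) → (-17/25, -31/25)
T3 reflect across y = 0: (-17/25, -31/25) → (-17/25, 31/25)
T4 scale by (-1, 1): (-17/25, 31/25) → (17/25, 31/25)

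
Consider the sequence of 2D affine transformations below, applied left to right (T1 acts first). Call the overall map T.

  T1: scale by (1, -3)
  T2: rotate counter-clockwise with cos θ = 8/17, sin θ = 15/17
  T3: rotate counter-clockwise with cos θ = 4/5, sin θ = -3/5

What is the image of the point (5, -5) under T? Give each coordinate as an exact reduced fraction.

T1 scale by (1, -3): (5, -5) → (5, 15)
T2 rotate counter-clockwise with cos θ = 8/17, sin θ = 15/17: (5, 15) → (-185/17, 195/17)
T3 rotate counter-clockwise with cos θ = 4/5, sin θ = -3/5: (-185/17, 195/17) → (-31/17, 267/17)

T(p) = (-31/17, 267/17)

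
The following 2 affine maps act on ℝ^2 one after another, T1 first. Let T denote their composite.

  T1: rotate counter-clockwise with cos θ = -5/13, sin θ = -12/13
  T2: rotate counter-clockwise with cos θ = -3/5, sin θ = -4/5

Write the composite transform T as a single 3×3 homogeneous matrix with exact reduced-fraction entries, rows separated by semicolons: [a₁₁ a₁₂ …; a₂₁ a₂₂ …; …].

T = [-33/65 -56/65 0; 56/65 -33/65 0; 0 0 1]

T1 = [-5/13 12/13 0; -12/13 -5/13 0; 0 0 1]
T2·T1 = [-33/65 -56/65 0; 56/65 -33/65 0; 0 0 1]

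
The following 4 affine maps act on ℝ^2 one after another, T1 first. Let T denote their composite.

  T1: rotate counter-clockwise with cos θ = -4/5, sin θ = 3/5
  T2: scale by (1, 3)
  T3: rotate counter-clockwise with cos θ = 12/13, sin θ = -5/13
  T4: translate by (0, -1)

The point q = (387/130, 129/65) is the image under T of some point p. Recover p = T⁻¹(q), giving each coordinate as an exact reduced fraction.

T1 = [-4/5 -3/5 0; 3/5 -4/5 0; 0 0 1]
T2·T1 = [-4/5 -3/5 0; 9/5 -12/5 0; 0 0 1]
T3·…·T1 = [-3/65 -96/65 0; 128/65 -129/65 0; 0 0 1]
T4·…·T1 = [-3/65 -96/65 0; 128/65 -129/65 -1; 0 0 1]
det M = 3; M⁻¹ = [-43/65 32/65 32/65; -128/195 -1/65 -1/65; 0 0 1]
M⁻¹ · (387/130, 129/65)ᵀ = (-1/2, -2)ᵀ

p = (-1/2, -2)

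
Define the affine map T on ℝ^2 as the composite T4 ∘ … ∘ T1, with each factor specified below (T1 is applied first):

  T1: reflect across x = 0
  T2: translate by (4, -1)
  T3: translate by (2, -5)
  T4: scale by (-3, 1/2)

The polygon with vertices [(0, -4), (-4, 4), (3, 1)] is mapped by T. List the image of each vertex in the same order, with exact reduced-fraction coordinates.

T1 reflect across x = 0: (0, -4) → (0, -4); (-4, 4) → (4, 4); (3, 1) → (-3, 1)
T2 translate by (4, -1): (0, -4) → (4, -5); (4, 4) → (8, 3); (-3, 1) → (1, 0)
T3 translate by (2, -5): (4, -5) → (6, -10); (8, 3) → (10, -2); (1, 0) → (3, -5)
T4 scale by (-3, 1/2): (6, -10) → (-18, -5); (10, -2) → (-30, -1); (3, -5) → (-9, -5/2)

image vertices: (-18, -5), (-30, -1), (-9, -5/2)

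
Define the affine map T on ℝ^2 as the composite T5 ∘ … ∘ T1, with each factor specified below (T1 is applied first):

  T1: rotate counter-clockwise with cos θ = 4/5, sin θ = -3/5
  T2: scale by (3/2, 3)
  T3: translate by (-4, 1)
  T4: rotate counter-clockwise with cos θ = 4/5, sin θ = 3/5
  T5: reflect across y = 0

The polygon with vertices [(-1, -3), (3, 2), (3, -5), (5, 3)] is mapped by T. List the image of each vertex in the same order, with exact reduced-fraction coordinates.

image vertices: (-92/25, 413/50), (22/25, -29/25), (148/25, 803/50), (106/25, -109/50)

T1 rotate counter-clockwise with cos θ = 4/5, sin θ = -3/5: (-1, -3) → (-13/5, -9/5); (3, 2) → (18/5, -1/5); (3, -5) → (-3/5, -29/5); (5, 3) → (29/5, -3/5)
T2 scale by (3/2, 3): (-13/5, -9/5) → (-39/10, -27/5); (18/5, -1/5) → (27/5, -3/5); (-3/5, -29/5) → (-9/10, -87/5); (29/5, -3/5) → (87/10, -9/5)
T3 translate by (-4, 1): (-39/10, -27/5) → (-79/10, -22/5); (27/5, -3/5) → (7/5, 2/5); (-9/10, -87/5) → (-49/10, -82/5); (87/10, -9/5) → (47/10, -4/5)
T4 rotate counter-clockwise with cos θ = 4/5, sin θ = 3/5: (-79/10, -22/5) → (-92/25, -413/50); (7/5, 2/5) → (22/25, 29/25); (-49/10, -82/5) → (148/25, -803/50); (47/10, -4/5) → (106/25, 109/50)
T5 reflect across y = 0: (-92/25, -413/50) → (-92/25, 413/50); (22/25, 29/25) → (22/25, -29/25); (148/25, -803/50) → (148/25, 803/50); (106/25, 109/50) → (106/25, -109/50)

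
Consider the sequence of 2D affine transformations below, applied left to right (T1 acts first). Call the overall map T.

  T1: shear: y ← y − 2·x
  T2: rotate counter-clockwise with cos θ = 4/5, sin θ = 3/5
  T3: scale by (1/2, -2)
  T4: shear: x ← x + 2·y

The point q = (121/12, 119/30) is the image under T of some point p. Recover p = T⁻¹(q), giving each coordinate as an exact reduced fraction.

p = (9/4, 1/3)

T1 = [1 0 0; -2 1 0; 0 0 1]
T2·T1 = [2 -3/5 0; -1 4/5 0; 0 0 1]
T3·…·T1 = [1 -3/10 0; 2 -8/5 0; 0 0 1]
T4·…·T1 = [5 -7/2 0; 2 -8/5 0; 0 0 1]
det M = -1; M⁻¹ = [8/5 -7/2 0; 2 -5 0; 0 0 1]
M⁻¹ · (121/12, 119/30)ᵀ = (9/4, 1/3)ᵀ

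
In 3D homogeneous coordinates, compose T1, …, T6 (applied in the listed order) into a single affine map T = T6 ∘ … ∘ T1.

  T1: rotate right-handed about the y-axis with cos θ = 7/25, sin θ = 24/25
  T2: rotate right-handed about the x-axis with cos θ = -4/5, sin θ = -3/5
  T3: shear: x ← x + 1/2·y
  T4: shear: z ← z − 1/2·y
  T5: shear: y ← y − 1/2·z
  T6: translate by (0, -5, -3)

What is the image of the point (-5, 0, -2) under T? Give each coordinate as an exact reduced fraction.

T(p) = (-256/125, -31/250, -958/125)

T1 rotate right-handed about the y-axis with cos θ = 7/25, sin θ = 24/25: (-5, 0, -2) → (-83/25, 0, 106/25)
T2 rotate right-handed about the x-axis with cos θ = -4/5, sin θ = -3/5: (-83/25, 0, 106/25) → (-83/25, 318/125, -424/125)
T3 shear: x ← x + 1/2·y: (-83/25, 318/125, -424/125) → (-256/125, 318/125, -424/125)
T4 shear: z ← z − 1/2·y: (-256/125, 318/125, -424/125) → (-256/125, 318/125, -583/125)
T5 shear: y ← y − 1/2·z: (-256/125, 318/125, -583/125) → (-256/125, 1219/250, -583/125)
T6 translate by (0, -5, -3): (-256/125, 1219/250, -583/125) → (-256/125, -31/250, -958/125)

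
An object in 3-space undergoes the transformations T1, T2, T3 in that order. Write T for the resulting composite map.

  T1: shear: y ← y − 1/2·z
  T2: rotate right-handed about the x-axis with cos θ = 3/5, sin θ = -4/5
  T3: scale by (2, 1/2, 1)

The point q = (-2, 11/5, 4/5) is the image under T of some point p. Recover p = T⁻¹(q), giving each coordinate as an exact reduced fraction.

T1 = [1 0 0 0; 0 1 -1/2 0; 0 0 1 0; 0 0 0 1]
T2·T1 = [1 0 0 0; 0 3/5 1/2 0; 0 -4/5 1 0; 0 0 0 1]
T3·…·T1 = [2 0 0 0; 0 3/10 1/4 0; 0 -4/5 1 0; 0 0 0 1]
det M = 1; M⁻¹ = [1/2 0 0 0; 0 2 -1/2 0; 0 8/5 3/5 0; 0 0 0 1]
M⁻¹ · (-2, 11/5, 4/5)ᵀ = (-1, 4, 4)ᵀ

p = (-1, 4, 4)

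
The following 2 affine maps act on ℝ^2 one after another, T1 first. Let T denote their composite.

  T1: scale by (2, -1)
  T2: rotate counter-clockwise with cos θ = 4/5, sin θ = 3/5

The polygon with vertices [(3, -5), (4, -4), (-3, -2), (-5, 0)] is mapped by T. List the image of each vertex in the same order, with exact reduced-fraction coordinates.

image vertices: (9/5, 38/5), (4, 8), (-6, -2), (-8, -6)

T1 scale by (2, -1): (3, -5) → (6, 5); (4, -4) → (8, 4); (-3, -2) → (-6, 2); (-5, 0) → (-10, 0)
T2 rotate counter-clockwise with cos θ = 4/5, sin θ = 3/5: (6, 5) → (9/5, 38/5); (8, 4) → (4, 8); (-6, 2) → (-6, -2); (-10, 0) → (-8, -6)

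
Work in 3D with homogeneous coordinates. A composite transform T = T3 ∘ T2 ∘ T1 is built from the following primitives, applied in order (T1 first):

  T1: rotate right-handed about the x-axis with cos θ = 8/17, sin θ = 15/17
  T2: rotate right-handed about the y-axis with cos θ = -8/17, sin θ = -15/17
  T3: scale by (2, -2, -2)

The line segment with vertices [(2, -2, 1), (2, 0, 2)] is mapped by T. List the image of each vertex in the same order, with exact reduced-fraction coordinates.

T1 rotate right-handed about the x-axis with cos θ = 8/17, sin θ = 15/17: (2, -2, 1) → (2, -31/17, -22/17); (2, 0, 2) → (2, -30/17, 16/17)
T2 rotate right-handed about the y-axis with cos θ = -8/17, sin θ = -15/17: (2, -31/17, -22/17) → (58/289, -31/17, 686/289); (2, -30/17, 16/17) → (-512/289, -30/17, 382/289)
T3 scale by (2, -2, -2): (58/289, -31/17, 686/289) → (116/289, 62/17, -1372/289); (-512/289, -30/17, 382/289) → (-1024/289, 60/17, -764/289)

image vertices: (116/289, 62/17, -1372/289), (-1024/289, 60/17, -764/289)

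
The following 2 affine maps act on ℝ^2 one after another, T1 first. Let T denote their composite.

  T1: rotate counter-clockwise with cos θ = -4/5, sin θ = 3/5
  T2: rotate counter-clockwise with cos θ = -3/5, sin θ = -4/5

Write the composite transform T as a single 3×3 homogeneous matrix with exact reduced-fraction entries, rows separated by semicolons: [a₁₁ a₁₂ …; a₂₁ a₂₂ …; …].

T = [24/25 -7/25 0; 7/25 24/25 0; 0 0 1]

T1 = [-4/5 -3/5 0; 3/5 -4/5 0; 0 0 1]
T2·T1 = [24/25 -7/25 0; 7/25 24/25 0; 0 0 1]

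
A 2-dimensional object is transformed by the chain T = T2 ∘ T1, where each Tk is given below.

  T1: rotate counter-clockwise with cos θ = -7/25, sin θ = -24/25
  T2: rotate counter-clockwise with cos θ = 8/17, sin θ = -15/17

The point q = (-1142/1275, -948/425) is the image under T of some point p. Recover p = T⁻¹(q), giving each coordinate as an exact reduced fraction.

T1 = [-7/25 24/25 0; -24/25 -7/25 0; 0 0 1]
T2·T1 = [-416/425 87/425 0; -87/425 -416/425 0; 0 0 1]
det M = 1; M⁻¹ = [-416/425 -87/425 0; 87/425 -416/425 0; 0 0 1]
M⁻¹ · (-1142/1275, -948/425)ᵀ = (4/3, 2)ᵀ

p = (4/3, 2)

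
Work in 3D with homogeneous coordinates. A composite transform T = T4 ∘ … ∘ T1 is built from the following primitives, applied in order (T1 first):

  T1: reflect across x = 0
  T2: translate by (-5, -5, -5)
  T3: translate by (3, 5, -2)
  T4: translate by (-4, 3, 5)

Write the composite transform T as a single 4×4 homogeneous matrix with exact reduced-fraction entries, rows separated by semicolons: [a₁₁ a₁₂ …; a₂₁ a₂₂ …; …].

T = [-1 0 0 -6; 0 1 0 3; 0 0 1 -2; 0 0 0 1]

T1 = [-1 0 0 0; 0 1 0 0; 0 0 1 0; 0 0 0 1]
T2·T1 = [-1 0 0 -5; 0 1 0 -5; 0 0 1 -5; 0 0 0 1]
T3·…·T1 = [-1 0 0 -2; 0 1 0 0; 0 0 1 -7; 0 0 0 1]
T4·…·T1 = [-1 0 0 -6; 0 1 0 3; 0 0 1 -2; 0 0 0 1]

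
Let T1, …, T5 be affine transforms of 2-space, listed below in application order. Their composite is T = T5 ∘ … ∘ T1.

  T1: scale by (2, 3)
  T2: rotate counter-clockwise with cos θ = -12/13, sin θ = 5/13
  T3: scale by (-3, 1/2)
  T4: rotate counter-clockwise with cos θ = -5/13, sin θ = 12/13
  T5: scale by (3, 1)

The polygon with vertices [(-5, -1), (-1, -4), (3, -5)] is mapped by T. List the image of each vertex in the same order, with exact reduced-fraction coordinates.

T1 scale by (2, 3): (-5, -1) → (-10, -3); (-1, -4) → (-2, -12); (3, -5) → (6, -15)
T2 rotate counter-clockwise with cos θ = -12/13, sin θ = 5/13: (-10, -3) → (135/13, -14/13); (-2, -12) → (84/13, 134/13); (6, -15) → (3/13, 210/13)
T3 scale by (-3, 1/2): (135/13, -14/13) → (-405/13, -7/13); (84/13, 134/13) → (-252/13, 67/13); (3/13, 210/13) → (-9/13, 105/13)
T4 rotate counter-clockwise with cos θ = -5/13, sin θ = 12/13: (-405/13, -7/13) → (2109/169, -4825/169); (-252/13, 67/13) → (456/169, -3359/169); (-9/13, 105/13) → (-1215/169, -633/169)
T5 scale by (3, 1): (2109/169, -4825/169) → (6327/169, -4825/169); (456/169, -3359/169) → (1368/169, -3359/169); (-1215/169, -633/169) → (-3645/169, -633/169)

image vertices: (6327/169, -4825/169), (1368/169, -3359/169), (-3645/169, -633/169)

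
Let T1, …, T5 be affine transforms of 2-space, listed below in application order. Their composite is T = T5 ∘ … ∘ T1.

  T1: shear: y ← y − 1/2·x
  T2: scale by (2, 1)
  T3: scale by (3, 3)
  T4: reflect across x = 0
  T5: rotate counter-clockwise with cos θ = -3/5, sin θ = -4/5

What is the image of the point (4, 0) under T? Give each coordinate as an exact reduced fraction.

T1 shear: y ← y − 1/2·x: (4, 0) → (4, -2)
T2 scale by (2, 1): (4, -2) → (8, -2)
T3 scale by (3, 3): (8, -2) → (24, -6)
T4 reflect across x = 0: (24, -6) → (-24, -6)
T5 rotate counter-clockwise with cos θ = -3/5, sin θ = -4/5: (-24, -6) → (48/5, 114/5)

T(p) = (48/5, 114/5)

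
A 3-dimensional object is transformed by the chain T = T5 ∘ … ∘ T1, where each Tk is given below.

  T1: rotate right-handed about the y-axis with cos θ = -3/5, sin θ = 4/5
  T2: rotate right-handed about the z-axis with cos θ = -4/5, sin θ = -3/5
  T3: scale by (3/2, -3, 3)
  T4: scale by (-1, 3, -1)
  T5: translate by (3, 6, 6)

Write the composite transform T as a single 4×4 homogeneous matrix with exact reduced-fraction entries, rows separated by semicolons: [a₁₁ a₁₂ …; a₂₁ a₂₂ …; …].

T1 = [-3/5 0 4/5 0; 0 1 0 0; -4/5 0 -3/5 0; 0 0 0 1]
T2·T1 = [12/25 3/5 -16/25 0; 9/25 -4/5 -12/25 0; -4/5 0 -3/5 0; 0 0 0 1]
T3·…·T1 = [18/25 9/10 -24/25 0; -27/25 12/5 36/25 0; -12/5 0 -9/5 0; 0 0 0 1]
T4·…·T1 = [-18/25 -9/10 24/25 0; -81/25 36/5 108/25 0; 12/5 0 9/5 0; 0 0 0 1]
T5·…·T1 = [-18/25 -9/10 24/25 3; -81/25 36/5 108/25 6; 12/5 0 9/5 6; 0 0 0 1]

T = [-18/25 -9/10 24/25 3; -81/25 36/5 108/25 6; 12/5 0 9/5 6; 0 0 0 1]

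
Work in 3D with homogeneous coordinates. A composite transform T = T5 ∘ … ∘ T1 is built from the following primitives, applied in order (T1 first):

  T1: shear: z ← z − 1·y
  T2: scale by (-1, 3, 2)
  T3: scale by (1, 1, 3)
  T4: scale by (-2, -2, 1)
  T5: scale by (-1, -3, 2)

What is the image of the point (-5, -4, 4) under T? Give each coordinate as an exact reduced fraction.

T1 shear: z ← z − 1·y: (-5, -4, 4) → (-5, -4, 8)
T2 scale by (-1, 3, 2): (-5, -4, 8) → (5, -12, 16)
T3 scale by (1, 1, 3): (5, -12, 16) → (5, -12, 48)
T4 scale by (-2, -2, 1): (5, -12, 48) → (-10, 24, 48)
T5 scale by (-1, -3, 2): (-10, 24, 48) → (10, -72, 96)

T(p) = (10, -72, 96)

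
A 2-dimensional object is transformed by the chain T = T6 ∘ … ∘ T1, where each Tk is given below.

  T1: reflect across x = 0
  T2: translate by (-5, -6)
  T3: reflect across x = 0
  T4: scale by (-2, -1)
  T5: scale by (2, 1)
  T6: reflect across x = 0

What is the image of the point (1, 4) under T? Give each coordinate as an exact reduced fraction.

T1 reflect across x = 0: (1, 4) → (-1, 4)
T2 translate by (-5, -6): (-1, 4) → (-6, -2)
T3 reflect across x = 0: (-6, -2) → (6, -2)
T4 scale by (-2, -1): (6, -2) → (-12, 2)
T5 scale by (2, 1): (-12, 2) → (-24, 2)
T6 reflect across x = 0: (-24, 2) → (24, 2)

T(p) = (24, 2)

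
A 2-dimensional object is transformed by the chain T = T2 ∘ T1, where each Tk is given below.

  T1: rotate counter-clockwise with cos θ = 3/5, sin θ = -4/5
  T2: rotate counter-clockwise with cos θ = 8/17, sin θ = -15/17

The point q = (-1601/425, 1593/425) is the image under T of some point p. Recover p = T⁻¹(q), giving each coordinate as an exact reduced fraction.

T1 = [3/5 4/5 0; -4/5 3/5 0; 0 0 1]
T2·T1 = [-36/85 77/85 0; -77/85 -36/85 0; 0 0 1]
det M = 1; M⁻¹ = [-36/85 -77/85 0; 77/85 -36/85 0; 0 0 1]
M⁻¹ · (-1601/425, 1593/425)ᵀ = (-9/5, -5)ᵀ

p = (-9/5, -5)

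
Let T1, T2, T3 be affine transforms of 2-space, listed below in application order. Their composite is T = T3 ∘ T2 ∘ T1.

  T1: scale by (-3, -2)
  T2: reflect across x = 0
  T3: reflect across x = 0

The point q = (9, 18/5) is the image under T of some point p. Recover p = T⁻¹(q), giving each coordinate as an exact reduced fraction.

p = (-3, -9/5)

T1 = [-3 0 0; 0 -2 0; 0 0 1]
T2·T1 = [3 0 0; 0 -2 0; 0 0 1]
T3·…·T1 = [-3 0 0; 0 -2 0; 0 0 1]
det M = 6; M⁻¹ = [-1/3 0 0; 0 -1/2 0; 0 0 1]
M⁻¹ · (9, 18/5)ᵀ = (-3, -9/5)ᵀ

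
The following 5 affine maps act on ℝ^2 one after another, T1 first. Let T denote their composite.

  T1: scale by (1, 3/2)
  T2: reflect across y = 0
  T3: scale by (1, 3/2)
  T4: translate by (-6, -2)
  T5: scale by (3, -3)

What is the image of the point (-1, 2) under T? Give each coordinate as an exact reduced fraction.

T(p) = (-21, 39/2)

T1 scale by (1, 3/2): (-1, 2) → (-1, 3)
T2 reflect across y = 0: (-1, 3) → (-1, -3)
T3 scale by (1, 3/2): (-1, -3) → (-1, -9/2)
T4 translate by (-6, -2): (-1, -9/2) → (-7, -13/2)
T5 scale by (3, -3): (-7, -13/2) → (-21, 39/2)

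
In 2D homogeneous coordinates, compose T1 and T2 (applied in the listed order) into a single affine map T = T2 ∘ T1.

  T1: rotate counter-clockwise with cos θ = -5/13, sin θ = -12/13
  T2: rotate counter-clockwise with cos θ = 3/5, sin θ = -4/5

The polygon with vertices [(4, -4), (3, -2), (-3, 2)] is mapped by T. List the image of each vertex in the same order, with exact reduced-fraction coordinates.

image vertices: (-316/65, 188/65), (-17/5, 6/5), (17/5, -6/5)

T1 rotate counter-clockwise with cos θ = -5/13, sin θ = -12/13: (4, -4) → (-68/13, -28/13); (3, -2) → (-3, -2); (-3, 2) → (3, 2)
T2 rotate counter-clockwise with cos θ = 3/5, sin θ = -4/5: (-68/13, -28/13) → (-316/65, 188/65); (-3, -2) → (-17/5, 6/5); (3, 2) → (17/5, -6/5)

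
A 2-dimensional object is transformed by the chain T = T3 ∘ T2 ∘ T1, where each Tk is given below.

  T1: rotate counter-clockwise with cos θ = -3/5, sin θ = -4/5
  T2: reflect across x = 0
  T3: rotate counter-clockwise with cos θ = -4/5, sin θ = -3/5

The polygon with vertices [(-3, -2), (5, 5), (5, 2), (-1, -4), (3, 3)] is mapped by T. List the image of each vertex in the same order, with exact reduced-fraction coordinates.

image vertices: (58/25, -69/25), (-17/5, 31/5), (-106/25, 83/25), (-4/25, -103/25), (-51/25, 93/25)

T1 rotate counter-clockwise with cos θ = -3/5, sin θ = -4/5: (-3, -2) → (1/5, 18/5); (5, 5) → (1, -7); (5, 2) → (-7/5, -26/5); (-1, -4) → (-13/5, 16/5); (3, 3) → (3/5, -21/5)
T2 reflect across x = 0: (1/5, 18/5) → (-1/5, 18/5); (1, -7) → (-1, -7); (-7/5, -26/5) → (7/5, -26/5); (-13/5, 16/5) → (13/5, 16/5); (3/5, -21/5) → (-3/5, -21/5)
T3 rotate counter-clockwise with cos θ = -4/5, sin θ = -3/5: (-1/5, 18/5) → (58/25, -69/25); (-1, -7) → (-17/5, 31/5); (7/5, -26/5) → (-106/25, 83/25); (13/5, 16/5) → (-4/25, -103/25); (-3/5, -21/5) → (-51/25, 93/25)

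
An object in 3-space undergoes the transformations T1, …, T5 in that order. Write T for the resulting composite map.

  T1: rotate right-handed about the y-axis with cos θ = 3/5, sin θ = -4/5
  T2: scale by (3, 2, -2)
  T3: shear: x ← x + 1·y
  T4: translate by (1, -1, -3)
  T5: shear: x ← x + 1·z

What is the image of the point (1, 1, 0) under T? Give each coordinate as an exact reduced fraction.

T(p) = (1/5, 1, -23/5)

T1 rotate right-handed about the y-axis with cos θ = 3/5, sin θ = -4/5: (1, 1, 0) → (3/5, 1, 4/5)
T2 scale by (3, 2, -2): (3/5, 1, 4/5) → (9/5, 2, -8/5)
T3 shear: x ← x + 1·y: (9/5, 2, -8/5) → (19/5, 2, -8/5)
T4 translate by (1, -1, -3): (19/5, 2, -8/5) → (24/5, 1, -23/5)
T5 shear: x ← x + 1·z: (24/5, 1, -23/5) → (1/5, 1, -23/5)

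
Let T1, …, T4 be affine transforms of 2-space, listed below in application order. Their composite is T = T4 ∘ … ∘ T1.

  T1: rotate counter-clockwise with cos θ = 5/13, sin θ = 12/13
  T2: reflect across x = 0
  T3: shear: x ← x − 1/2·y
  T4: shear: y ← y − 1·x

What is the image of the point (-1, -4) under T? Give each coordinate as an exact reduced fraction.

T1 rotate counter-clockwise with cos θ = 5/13, sin θ = 12/13: (-1, -4) → (43/13, -32/13)
T2 reflect across x = 0: (43/13, -32/13) → (-43/13, -32/13)
T3 shear: x ← x − 1/2·y: (-43/13, -32/13) → (-27/13, -32/13)
T4 shear: y ← y − 1·x: (-27/13, -32/13) → (-27/13, -5/13)

T(p) = (-27/13, -5/13)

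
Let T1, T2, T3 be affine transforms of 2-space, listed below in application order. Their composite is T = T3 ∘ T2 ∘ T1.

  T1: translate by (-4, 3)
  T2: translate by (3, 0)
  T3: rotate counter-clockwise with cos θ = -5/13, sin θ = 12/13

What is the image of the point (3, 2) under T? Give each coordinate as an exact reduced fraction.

T1 translate by (-4, 3): (3, 2) → (-1, 5)
T2 translate by (3, 0): (-1, 5) → (2, 5)
T3 rotate counter-clockwise with cos θ = -5/13, sin θ = 12/13: (2, 5) → (-70/13, -1/13)

T(p) = (-70/13, -1/13)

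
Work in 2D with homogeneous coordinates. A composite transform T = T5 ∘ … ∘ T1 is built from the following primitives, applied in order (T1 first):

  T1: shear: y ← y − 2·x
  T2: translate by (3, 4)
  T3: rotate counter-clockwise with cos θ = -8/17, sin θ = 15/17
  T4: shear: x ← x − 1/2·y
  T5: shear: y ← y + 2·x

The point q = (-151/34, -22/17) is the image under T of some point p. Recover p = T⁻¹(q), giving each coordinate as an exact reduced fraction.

T1 = [1 0 0; -2 1 0; 0 0 1]
T2·T1 = [1 0 3; -2 1 4; 0 0 1]
T3·…·T1 = [22/17 -15/17 -84/17; 31/17 -8/17 13/17; 0 0 1]
T4·…·T1 = [13/34 -11/17 -181/34; 31/17 -8/17 13/17; 0 0 1]
T5·…·T1 = [13/34 -11/17 -181/34; 44/17 -30/17 -168/17; 0 0 1]
det M = 1; M⁻¹ = [-30/17 11/17 -3; -44/17 13/34 -10; 0 0 1]
M⁻¹ · (-151/34, -22/17)ᵀ = (4, 1)ᵀ

p = (4, 1)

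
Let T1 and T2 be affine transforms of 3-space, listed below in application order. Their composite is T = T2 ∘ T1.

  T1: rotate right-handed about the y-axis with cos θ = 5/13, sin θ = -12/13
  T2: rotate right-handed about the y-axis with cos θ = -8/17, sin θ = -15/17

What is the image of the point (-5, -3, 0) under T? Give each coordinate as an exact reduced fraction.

T1 rotate right-handed about the y-axis with cos θ = 5/13, sin θ = -12/13: (-5, -3, 0) → (-25/13, -3, -60/13)
T2 rotate right-handed about the y-axis with cos θ = -8/17, sin θ = -15/17: (-25/13, -3, -60/13) → (1100/221, -3, 105/221)

T(p) = (1100/221, -3, 105/221)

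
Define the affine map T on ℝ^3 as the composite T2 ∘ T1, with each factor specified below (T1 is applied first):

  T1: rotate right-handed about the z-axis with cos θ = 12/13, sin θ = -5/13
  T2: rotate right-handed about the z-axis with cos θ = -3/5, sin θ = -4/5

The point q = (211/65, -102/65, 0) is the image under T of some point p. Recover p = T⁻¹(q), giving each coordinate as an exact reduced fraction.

T1 = [12/13 5/13 0 0; -5/13 12/13 0 0; 0 0 1 0; 0 0 0 1]
T2·T1 = [-56/65 33/65 0 0; -33/65 -56/65 0 0; 0 0 1 0; 0 0 0 1]
det M = 1; M⁻¹ = [-56/65 -33/65 0 0; 33/65 -56/65 0 0; 0 0 1 0; 0 0 0 1]
M⁻¹ · (211/65, -102/65, 0)ᵀ = (-2, 3, 0)ᵀ

p = (-2, 3, 0)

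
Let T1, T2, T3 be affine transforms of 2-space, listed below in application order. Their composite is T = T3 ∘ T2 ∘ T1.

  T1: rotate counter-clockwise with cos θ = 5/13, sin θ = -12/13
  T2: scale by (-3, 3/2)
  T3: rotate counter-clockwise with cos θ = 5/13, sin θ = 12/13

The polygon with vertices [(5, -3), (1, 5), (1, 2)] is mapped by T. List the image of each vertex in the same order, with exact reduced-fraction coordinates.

T1 rotate counter-clockwise with cos θ = 5/13, sin θ = -12/13: (5, -3) → (-11/13, -75/13); (1, 5) → (5, 1); (1, 2) → (29/13, -2/13)
T2 scale by (-3, 3/2): (-11/13, -75/13) → (33/13, -225/26); (5, 1) → (-15, 3/2); (29/13, -2/13) → (-87/13, -3/13)
T3 rotate counter-clockwise with cos θ = 5/13, sin θ = 12/13: (33/13, -225/26) → (1515/169, -333/338); (-15, 3/2) → (-93/13, -345/26); (-87/13, -3/13) → (-399/169, -1059/169)

image vertices: (1515/169, -333/338), (-93/13, -345/26), (-399/169, -1059/169)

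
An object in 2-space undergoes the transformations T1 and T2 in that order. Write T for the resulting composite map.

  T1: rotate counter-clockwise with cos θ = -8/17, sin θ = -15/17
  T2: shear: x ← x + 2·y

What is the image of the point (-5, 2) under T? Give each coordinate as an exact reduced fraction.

T(p) = (188/17, 59/17)

T1 rotate counter-clockwise with cos θ = -8/17, sin θ = -15/17: (-5, 2) → (70/17, 59/17)
T2 shear: x ← x + 2·y: (70/17, 59/17) → (188/17, 59/17)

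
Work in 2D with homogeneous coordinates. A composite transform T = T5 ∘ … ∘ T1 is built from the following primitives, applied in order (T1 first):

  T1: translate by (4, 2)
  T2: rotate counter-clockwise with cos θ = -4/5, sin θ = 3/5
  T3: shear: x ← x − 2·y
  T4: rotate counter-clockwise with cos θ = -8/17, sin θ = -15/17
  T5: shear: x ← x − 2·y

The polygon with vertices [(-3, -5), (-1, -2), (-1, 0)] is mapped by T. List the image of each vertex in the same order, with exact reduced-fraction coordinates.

T1 translate by (4, 2): (-3, -5) → (1, -3); (-1, -2) → (3, 0); (-1, 0) → (3, 2)
T2 rotate counter-clockwise with cos θ = -4/5, sin θ = 3/5: (1, -3) → (1, 3); (3, 0) → (-12/5, 9/5); (3, 2) → (-18/5, 1/5)
T3 shear: x ← x − 2·y: (1, 3) → (-5, 3); (-12/5, 9/5) → (-6, 9/5); (-18/5, 1/5) → (-4, 1/5)
T4 rotate counter-clockwise with cos θ = -8/17, sin θ = -15/17: (-5, 3) → (5, 3); (-6, 9/5) → (75/17, 378/85); (-4, 1/5) → (35/17, 292/85)
T5 shear: x ← x − 2·y: (5, 3) → (-1, 3); (75/17, 378/85) → (-381/85, 378/85); (35/17, 292/85) → (-409/85, 292/85)

image vertices: (-1, 3), (-381/85, 378/85), (-409/85, 292/85)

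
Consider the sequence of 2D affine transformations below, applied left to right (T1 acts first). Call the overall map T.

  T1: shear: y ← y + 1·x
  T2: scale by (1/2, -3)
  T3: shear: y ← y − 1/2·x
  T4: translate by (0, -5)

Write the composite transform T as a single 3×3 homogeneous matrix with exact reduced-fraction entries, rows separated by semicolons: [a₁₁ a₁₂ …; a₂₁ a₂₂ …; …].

T1 = [1 0 0; 1 1 0; 0 0 1]
T2·T1 = [1/2 0 0; -3 -3 0; 0 0 1]
T3·…·T1 = [1/2 0 0; -13/4 -3 0; 0 0 1]
T4·…·T1 = [1/2 0 0; -13/4 -3 -5; 0 0 1]

T = [1/2 0 0; -13/4 -3 -5; 0 0 1]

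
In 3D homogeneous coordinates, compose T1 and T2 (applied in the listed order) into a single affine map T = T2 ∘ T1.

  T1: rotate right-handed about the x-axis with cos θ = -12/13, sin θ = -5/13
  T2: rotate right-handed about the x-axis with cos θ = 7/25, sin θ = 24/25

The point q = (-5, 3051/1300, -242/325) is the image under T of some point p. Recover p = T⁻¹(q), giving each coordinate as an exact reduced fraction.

p = (-5, 1, 9/4)

T1 = [1 0 0 0; 0 -12/13 5/13 0; 0 -5/13 -12/13 0; 0 0 0 1]
T2·T1 = [1 0 0 0; 0 36/325 323/325 0; 0 -323/325 36/325 0; 0 0 0 1]
det M = 1; M⁻¹ = [1 0 0 0; 0 36/325 -323/325 0; 0 323/325 36/325 0; 0 0 0 1]
M⁻¹ · (-5, 3051/1300, -242/325)ᵀ = (-5, 1, 9/4)ᵀ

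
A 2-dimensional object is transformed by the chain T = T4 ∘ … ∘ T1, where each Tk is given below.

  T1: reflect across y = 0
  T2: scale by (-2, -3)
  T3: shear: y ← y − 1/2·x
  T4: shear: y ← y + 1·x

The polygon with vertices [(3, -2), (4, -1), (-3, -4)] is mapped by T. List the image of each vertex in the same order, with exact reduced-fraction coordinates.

T1 reflect across y = 0: (3, -2) → (3, 2); (4, -1) → (4, 1); (-3, -4) → (-3, 4)
T2 scale by (-2, -3): (3, 2) → (-6, -6); (4, 1) → (-8, -3); (-3, 4) → (6, -12)
T3 shear: y ← y − 1/2·x: (-6, -6) → (-6, -3); (-8, -3) → (-8, 1); (6, -12) → (6, -15)
T4 shear: y ← y + 1·x: (-6, -3) → (-6, -9); (-8, 1) → (-8, -7); (6, -15) → (6, -9)

image vertices: (-6, -9), (-8, -7), (6, -9)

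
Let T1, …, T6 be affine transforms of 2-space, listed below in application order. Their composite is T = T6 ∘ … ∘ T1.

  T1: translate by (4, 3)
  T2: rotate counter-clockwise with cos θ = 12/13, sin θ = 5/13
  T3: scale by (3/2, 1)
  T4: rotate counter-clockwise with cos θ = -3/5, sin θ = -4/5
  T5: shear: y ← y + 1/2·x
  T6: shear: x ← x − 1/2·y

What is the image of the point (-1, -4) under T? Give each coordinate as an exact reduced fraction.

T1 translate by (4, 3): (-1, -4) → (3, -1)
T2 rotate counter-clockwise with cos θ = 12/13, sin θ = 5/13: (3, -1) → (41/13, 3/13)
T3 scale by (3/2, 1): (41/13, 3/13) → (123/26, 3/13)
T4 rotate counter-clockwise with cos θ = -3/5, sin θ = -4/5: (123/26, 3/13) → (-69/26, -51/13)
T5 shear: y ← y + 1/2·x: (-69/26, -51/13) → (-69/26, -21/4)
T6 shear: x ← x − 1/2·y: (-69/26, -21/4) → (-3/104, -21/4)

T(p) = (-3/104, -21/4)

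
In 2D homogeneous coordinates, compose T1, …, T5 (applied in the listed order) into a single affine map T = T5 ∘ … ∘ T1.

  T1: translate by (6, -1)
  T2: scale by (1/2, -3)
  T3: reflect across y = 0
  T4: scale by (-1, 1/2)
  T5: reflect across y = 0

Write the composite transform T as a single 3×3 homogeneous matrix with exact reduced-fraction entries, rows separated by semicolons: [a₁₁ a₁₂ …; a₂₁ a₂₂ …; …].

T1 = [1 0 6; 0 1 -1; 0 0 1]
T2·T1 = [1/2 0 3; 0 -3 3; 0 0 1]
T3·…·T1 = [1/2 0 3; 0 3 -3; 0 0 1]
T4·…·T1 = [-1/2 0 -3; 0 3/2 -3/2; 0 0 1]
T5·…·T1 = [-1/2 0 -3; 0 -3/2 3/2; 0 0 1]

T = [-1/2 0 -3; 0 -3/2 3/2; 0 0 1]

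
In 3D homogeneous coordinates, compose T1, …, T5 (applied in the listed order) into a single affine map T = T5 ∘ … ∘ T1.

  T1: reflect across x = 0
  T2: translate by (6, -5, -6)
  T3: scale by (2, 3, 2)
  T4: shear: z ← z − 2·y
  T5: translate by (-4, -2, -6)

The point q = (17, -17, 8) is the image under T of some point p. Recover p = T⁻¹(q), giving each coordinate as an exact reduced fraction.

T1 = [-1 0 0 0; 0 1 0 0; 0 0 1 0; 0 0 0 1]
T2·T1 = [-1 0 0 6; 0 1 0 -5; 0 0 1 -6; 0 0 0 1]
T3·…·T1 = [-2 0 0 12; 0 3 0 -15; 0 0 2 -12; 0 0 0 1]
T4·…·T1 = [-2 0 0 12; 0 3 0 -15; 0 -6 2 18; 0 0 0 1]
T5·…·T1 = [-2 0 0 8; 0 3 0 -17; 0 -6 2 12; 0 0 0 1]
det M = -12; M⁻¹ = [-1/2 0 0 4; 0 1/3 0 17/3; 0 1 1/2 11; 0 0 0 1]
M⁻¹ · (17, -17, 8)ᵀ = (-9/2, 0, -2)ᵀ

p = (-9/2, 0, -2)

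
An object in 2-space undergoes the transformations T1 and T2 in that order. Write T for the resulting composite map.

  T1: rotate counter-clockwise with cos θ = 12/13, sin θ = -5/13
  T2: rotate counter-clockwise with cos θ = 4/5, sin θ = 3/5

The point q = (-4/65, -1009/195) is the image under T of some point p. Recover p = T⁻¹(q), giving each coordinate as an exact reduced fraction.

p = (-4/3, -5)

T1 = [12/13 5/13 0; -5/13 12/13 0; 0 0 1]
T2·T1 = [63/65 -16/65 0; 16/65 63/65 0; 0 0 1]
det M = 1; M⁻¹ = [63/65 16/65 0; -16/65 63/65 0; 0 0 1]
M⁻¹ · (-4/65, -1009/195)ᵀ = (-4/3, -5)ᵀ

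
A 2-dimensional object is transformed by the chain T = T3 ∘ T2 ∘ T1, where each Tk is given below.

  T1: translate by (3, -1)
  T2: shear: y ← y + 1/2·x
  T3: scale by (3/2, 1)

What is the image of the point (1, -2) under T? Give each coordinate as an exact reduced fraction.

T(p) = (6, -1)

T1 translate by (3, -1): (1, -2) → (4, -3)
T2 shear: y ← y + 1/2·x: (4, -3) → (4, -1)
T3 scale by (3/2, 1): (4, -1) → (6, -1)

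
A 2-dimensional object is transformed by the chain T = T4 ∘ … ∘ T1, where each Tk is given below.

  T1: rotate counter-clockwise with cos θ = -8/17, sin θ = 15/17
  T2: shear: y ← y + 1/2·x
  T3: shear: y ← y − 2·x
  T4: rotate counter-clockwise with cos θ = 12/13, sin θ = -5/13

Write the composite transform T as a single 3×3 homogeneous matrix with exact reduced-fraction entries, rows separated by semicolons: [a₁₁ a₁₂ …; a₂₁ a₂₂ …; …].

T = [3/17 -215/442 0; 28/17 249/221 0; 0 0 1]

T1 = [-8/17 -15/17 0; 15/17 -8/17 0; 0 0 1]
T2·T1 = [-8/17 -15/17 0; 11/17 -31/34 0; 0 0 1]
T3·…·T1 = [-8/17 -15/17 0; 27/17 29/34 0; 0 0 1]
T4·…·T1 = [3/17 -215/442 0; 28/17 249/221 0; 0 0 1]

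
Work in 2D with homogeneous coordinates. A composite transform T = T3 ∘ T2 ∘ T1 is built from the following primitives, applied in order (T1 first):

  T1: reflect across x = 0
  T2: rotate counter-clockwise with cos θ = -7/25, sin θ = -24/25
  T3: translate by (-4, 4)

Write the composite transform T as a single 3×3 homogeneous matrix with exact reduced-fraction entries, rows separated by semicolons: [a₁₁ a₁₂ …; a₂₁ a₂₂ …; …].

T1 = [-1 0 0; 0 1 0; 0 0 1]
T2·T1 = [7/25 24/25 0; 24/25 -7/25 0; 0 0 1]
T3·…·T1 = [7/25 24/25 -4; 24/25 -7/25 4; 0 0 1]

T = [7/25 24/25 -4; 24/25 -7/25 4; 0 0 1]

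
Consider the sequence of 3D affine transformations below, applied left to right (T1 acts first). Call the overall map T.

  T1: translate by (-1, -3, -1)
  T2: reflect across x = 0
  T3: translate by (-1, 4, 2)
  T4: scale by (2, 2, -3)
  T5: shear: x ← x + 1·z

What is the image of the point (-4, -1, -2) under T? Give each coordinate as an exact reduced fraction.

T1 translate by (-1, -3, -1): (-4, -1, -2) → (-5, -4, -3)
T2 reflect across x = 0: (-5, -4, -3) → (5, -4, -3)
T3 translate by (-1, 4, 2): (5, -4, -3) → (4, 0, -1)
T4 scale by (2, 2, -3): (4, 0, -1) → (8, 0, 3)
T5 shear: x ← x + 1·z: (8, 0, 3) → (11, 0, 3)

T(p) = (11, 0, 3)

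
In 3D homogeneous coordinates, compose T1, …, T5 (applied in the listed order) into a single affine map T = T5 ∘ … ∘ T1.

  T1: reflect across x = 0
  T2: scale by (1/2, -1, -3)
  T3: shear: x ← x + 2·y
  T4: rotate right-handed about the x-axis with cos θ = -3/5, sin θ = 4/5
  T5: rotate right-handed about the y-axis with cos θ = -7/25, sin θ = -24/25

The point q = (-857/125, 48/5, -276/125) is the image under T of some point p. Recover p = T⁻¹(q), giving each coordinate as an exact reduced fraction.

p = (2/5, 0, 4)

T1 = [-1 0 0 0; 0 1 0 0; 0 0 1 0; 0 0 0 1]
T2·T1 = [-1/2 0 0 0; 0 -1 0 0; 0 0 -3 0; 0 0 0 1]
T3·…·T1 = [-1/2 -2 0 0; 0 -1 0 0; 0 0 -3 0; 0 0 0 1]
T4·…·T1 = [-1/2 -2 0 0; 0 3/5 12/5 0; 0 -4/5 9/5 0; 0 0 0 1]
T5·…·T1 = [7/50 166/125 -216/125 0; 0 3/5 12/5 0; -12/25 -212/125 -63/125 0; 0 0 0 1]
det M = -3/2; M⁻¹ = [-314/125 -12/5 -352/125 0; 96/125 3/5 28/125 0; -24/125 4/15 -7/125 0; 0 0 0 1]
M⁻¹ · (-857/125, 48/5, -276/125)ᵀ = (2/5, 0, 4)ᵀ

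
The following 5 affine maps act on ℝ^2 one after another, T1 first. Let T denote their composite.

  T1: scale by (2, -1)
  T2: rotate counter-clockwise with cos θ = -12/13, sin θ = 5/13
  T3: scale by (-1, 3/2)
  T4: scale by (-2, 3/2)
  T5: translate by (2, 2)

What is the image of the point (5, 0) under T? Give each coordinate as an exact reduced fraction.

T1 scale by (2, -1): (5, 0) → (10, 0)
T2 rotate counter-clockwise with cos θ = -12/13, sin θ = 5/13: (10, 0) → (-120/13, 50/13)
T3 scale by (-1, 3/2): (-120/13, 50/13) → (120/13, 75/13)
T4 scale by (-2, 3/2): (120/13, 75/13) → (-240/13, 225/26)
T5 translate by (2, 2): (-240/13, 225/26) → (-214/13, 277/26)

T(p) = (-214/13, 277/26)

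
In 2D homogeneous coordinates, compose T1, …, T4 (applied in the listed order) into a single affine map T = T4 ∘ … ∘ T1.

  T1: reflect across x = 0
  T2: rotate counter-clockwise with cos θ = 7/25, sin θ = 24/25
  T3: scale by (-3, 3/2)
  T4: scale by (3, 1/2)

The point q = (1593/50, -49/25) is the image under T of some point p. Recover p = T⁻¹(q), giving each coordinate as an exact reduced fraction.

p = (7/2, 8/3)

T1 = [-1 0 0; 0 1 0; 0 0 1]
T2·T1 = [-7/25 -24/25 0; -24/25 7/25 0; 0 0 1]
T3·…·T1 = [21/25 72/25 0; -36/25 21/50 0; 0 0 1]
T4·…·T1 = [63/25 216/25 0; -18/25 21/100 0; 0 0 1]
det M = 27/4; M⁻¹ = [7/225 -32/25 0; 8/75 28/75 0; 0 0 1]
M⁻¹ · (1593/50, -49/25)ᵀ = (7/2, 8/3)ᵀ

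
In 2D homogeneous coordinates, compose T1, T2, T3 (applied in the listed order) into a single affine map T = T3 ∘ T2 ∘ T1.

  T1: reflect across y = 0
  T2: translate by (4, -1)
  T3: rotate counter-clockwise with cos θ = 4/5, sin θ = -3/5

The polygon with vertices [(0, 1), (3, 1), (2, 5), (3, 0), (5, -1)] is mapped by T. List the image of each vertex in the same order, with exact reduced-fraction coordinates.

image vertices: (2, -4), (22/5, -29/5), (6/5, -42/5), (5, -5), (36/5, -27/5)

T1 reflect across y = 0: (0, 1) → (0, -1); (3, 1) → (3, -1); (2, 5) → (2, -5); (3, 0) → (3, 0); (5, -1) → (5, 1)
T2 translate by (4, -1): (0, -1) → (4, -2); (3, -1) → (7, -2); (2, -5) → (6, -6); (3, 0) → (7, -1); (5, 1) → (9, 0)
T3 rotate counter-clockwise with cos θ = 4/5, sin θ = -3/5: (4, -2) → (2, -4); (7, -2) → (22/5, -29/5); (6, -6) → (6/5, -42/5); (7, -1) → (5, -5); (9, 0) → (36/5, -27/5)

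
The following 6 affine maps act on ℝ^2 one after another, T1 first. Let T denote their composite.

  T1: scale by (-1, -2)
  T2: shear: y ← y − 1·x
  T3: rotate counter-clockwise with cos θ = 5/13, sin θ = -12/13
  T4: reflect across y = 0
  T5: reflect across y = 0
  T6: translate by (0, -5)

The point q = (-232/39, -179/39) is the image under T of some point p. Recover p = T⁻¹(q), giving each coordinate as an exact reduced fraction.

p = (8/3, 4)

T1 = [-1 0 0; 0 -2 0; 0 0 1]
T2·T1 = [-1 0 0; 1 -2 0; 0 0 1]
T3·…·T1 = [7/13 -24/13 0; 17/13 -10/13 0; 0 0 1]
T4·…·T1 = [7/13 -24/13 0; -17/13 10/13 0; 0 0 1]
T5·…·T1 = [7/13 -24/13 0; 17/13 -10/13 0; 0 0 1]
T6·…·T1 = [7/13 -24/13 0; 17/13 -10/13 -5; 0 0 1]
det M = 2; M⁻¹ = [-5/13 12/13 60/13; -17/26 7/26 35/26; 0 0 1]
M⁻¹ · (-232/39, -179/39)ᵀ = (8/3, 4)ᵀ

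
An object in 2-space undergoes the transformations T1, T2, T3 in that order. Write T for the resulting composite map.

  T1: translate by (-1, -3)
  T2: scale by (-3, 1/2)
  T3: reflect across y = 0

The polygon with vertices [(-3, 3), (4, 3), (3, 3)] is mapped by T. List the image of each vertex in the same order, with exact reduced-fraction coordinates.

image vertices: (12, 0), (-9, 0), (-6, 0)

T1 translate by (-1, -3): (-3, 3) → (-4, 0); (4, 3) → (3, 0); (3, 3) → (2, 0)
T2 scale by (-3, 1/2): (-4, 0) → (12, 0); (3, 0) → (-9, 0); (2, 0) → (-6, 0)
T3 reflect across y = 0: (12, 0) → (12, 0); (-9, 0) → (-9, 0); (-6, 0) → (-6, 0)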